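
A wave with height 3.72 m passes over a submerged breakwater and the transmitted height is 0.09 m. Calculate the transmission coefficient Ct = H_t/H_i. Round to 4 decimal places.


Ct = H_t / H_i
Ct = 0.09 / 3.72
Ct = 0.0242

0.0242


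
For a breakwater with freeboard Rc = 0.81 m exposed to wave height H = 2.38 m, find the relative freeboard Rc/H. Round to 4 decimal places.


Relative freeboard = Rc / H
= 0.81 / 2.38
= 0.3403

0.3403


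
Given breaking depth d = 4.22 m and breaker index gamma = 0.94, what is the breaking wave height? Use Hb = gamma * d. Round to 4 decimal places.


Hb = gamma * d
Hb = 0.94 * 4.22
Hb = 3.9668 m

3.9668


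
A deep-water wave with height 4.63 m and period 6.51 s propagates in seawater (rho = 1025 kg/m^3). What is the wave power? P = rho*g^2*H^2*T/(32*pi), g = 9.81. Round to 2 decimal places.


P = rho * g^2 * H^2 * T / (32 * pi)
P = 1025 * 9.81^2 * 4.63^2 * 6.51 / (32 * pi)
P = 1025 * 96.2361 * 21.4369 * 6.51 / 100.53096
P = 136932.02 W/m

136932.02


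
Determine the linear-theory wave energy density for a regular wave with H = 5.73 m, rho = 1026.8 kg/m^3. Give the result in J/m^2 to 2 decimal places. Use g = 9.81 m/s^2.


E = (1/8) * rho * g * H^2
E = (1/8) * 1026.8 * 9.81 * 5.73^2
E = 0.125 * 1026.8 * 9.81 * 32.8329
E = 41340.35 J/m^2

41340.35


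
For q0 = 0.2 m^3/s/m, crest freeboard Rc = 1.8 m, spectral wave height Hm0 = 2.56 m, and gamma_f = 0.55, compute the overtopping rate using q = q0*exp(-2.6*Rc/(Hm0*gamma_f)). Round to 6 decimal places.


q = q0 * exp(-2.6 * Rc / (Hm0 * gamma_f))
Exponent = -2.6 * 1.8 / (2.56 * 0.55)
= -2.6 * 1.8 / 1.4080
= -3.323864
exp(-3.323864) = 0.036013
q = 0.2 * 0.036013
q = 0.007203 m^3/s/m

0.007203


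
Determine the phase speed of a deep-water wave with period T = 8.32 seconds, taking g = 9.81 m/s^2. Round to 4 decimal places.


We use the deep-water celerity formula:
C = g * T / (2 * pi)
C = 9.81 * 8.32 / (2 * 3.14159...)
C = 81.619200 / 6.283185
C = 12.9901 m/s

12.9901


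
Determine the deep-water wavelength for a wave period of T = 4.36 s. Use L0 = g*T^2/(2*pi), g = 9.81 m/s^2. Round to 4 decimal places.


L0 = g * T^2 / (2 * pi)
L0 = 9.81 * 4.36^2 / (2 * pi)
L0 = 9.81 * 19.0096 / 6.28319
L0 = 186.4842 / 6.28319
L0 = 29.6799 m

29.6799


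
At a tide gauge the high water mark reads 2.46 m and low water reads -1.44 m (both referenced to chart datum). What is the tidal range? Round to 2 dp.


Tidal range = High water - Low water
Tidal range = 2.46 - (-1.44)
Tidal range = 3.90 m

3.90


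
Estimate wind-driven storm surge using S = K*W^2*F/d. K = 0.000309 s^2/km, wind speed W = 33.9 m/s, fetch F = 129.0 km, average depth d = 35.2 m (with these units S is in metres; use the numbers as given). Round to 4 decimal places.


S = K * W^2 * F / d
W^2 = 33.9^2 = 1149.21
S = 0.000309 * 1149.21 * 129.0 / 35.2
Numerator = 0.000309 * 1149.21 * 129.0 = 45.808660
S = 45.808660 / 35.2 = 1.3014 m

1.3014


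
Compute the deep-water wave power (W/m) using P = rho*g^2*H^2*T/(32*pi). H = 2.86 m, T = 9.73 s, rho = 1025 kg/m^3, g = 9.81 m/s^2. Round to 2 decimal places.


P = rho * g^2 * H^2 * T / (32 * pi)
P = 1025 * 9.81^2 * 2.86^2 * 9.73 / (32 * pi)
P = 1025 * 96.2361 * 8.1796 * 9.73 / 100.53096
P = 78092.07 W/m

78092.07


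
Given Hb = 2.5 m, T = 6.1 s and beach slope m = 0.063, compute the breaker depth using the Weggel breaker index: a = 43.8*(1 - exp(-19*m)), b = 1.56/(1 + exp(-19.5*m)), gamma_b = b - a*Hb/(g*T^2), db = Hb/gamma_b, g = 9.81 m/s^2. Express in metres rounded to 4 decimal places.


a = 43.8 * (1 - exp(-19 * m))
exp(-19 * 0.063) = exp(-1.1970) = 0.302099
a = 43.8 * (1 - 0.302099) = 30.568057
b = 1.56 / (1 + exp(-19.5 * m))
exp(-19.5 * 0.063) = exp(-1.2285) = 0.292731
b = 1.56 / (1 + 0.292731) = 1.206747
Hb / (g * T^2) = 2.5 / (9.81 * 6.1^2) = 2.5 / 365.0301 = 0.00684875
gamma_b = b - a * Hb/(g*T^2) = 1.206747 - 30.568057 * 0.00684875 = 0.997394
db = Hb / gamma_b = 2.5 / 0.997394
db = 2.5065 m

2.5065


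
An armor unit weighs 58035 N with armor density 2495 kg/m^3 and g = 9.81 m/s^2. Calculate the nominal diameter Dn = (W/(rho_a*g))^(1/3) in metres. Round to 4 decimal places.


V = W / (rho_a * g)
V = 58035 / (2495 * 9.81)
V = 58035 / 24475.95
V = 2.371103 m^3
Dn = V^(1/3) = 2.371103^(1/3)
Dn = 1.3335 m

1.3335


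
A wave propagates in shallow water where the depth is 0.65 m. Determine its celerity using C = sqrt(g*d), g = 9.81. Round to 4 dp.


Using the shallow-water approximation:
C = sqrt(g * d) = sqrt(9.81 * 0.65)
C = sqrt(6.3765)
C = 2.5252 m/s

2.5252


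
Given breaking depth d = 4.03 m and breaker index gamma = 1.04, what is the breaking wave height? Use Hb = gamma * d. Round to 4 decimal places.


Hb = gamma * d
Hb = 1.04 * 4.03
Hb = 4.1912 m

4.1912


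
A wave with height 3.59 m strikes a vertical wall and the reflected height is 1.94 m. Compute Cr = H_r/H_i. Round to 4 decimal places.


Cr = H_r / H_i
Cr = 1.94 / 3.59
Cr = 0.5404

0.5404


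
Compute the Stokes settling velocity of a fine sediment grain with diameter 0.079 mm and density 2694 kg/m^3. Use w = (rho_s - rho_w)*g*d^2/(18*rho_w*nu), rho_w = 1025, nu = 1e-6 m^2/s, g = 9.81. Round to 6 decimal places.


w = (rho_s - rho_w) * g * d^2 / (18 * rho_w * nu)
d = 0.079 mm = 0.000079 m
rho_s - rho_w = 2694 - 1025 = 1669
Numerator = 1669 * 9.81 * (0.000079)^2 = 0.000102183206
Denominator = 18 * 1025 * 1e-6 = 0.018450
w = 0.005538 m/s

0.005538


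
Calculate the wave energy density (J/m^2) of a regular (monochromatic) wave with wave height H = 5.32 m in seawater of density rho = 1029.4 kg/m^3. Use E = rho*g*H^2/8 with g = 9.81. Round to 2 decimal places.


E = (1/8) * rho * g * H^2
E = (1/8) * 1029.4 * 9.81 * 5.32^2
E = 0.125 * 1029.4 * 9.81 * 28.3024
E = 35726.17 J/m^2

35726.17


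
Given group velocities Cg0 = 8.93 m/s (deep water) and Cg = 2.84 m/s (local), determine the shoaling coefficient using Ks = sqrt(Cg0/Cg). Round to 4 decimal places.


Ks = sqrt(Cg0 / Cg)
Ks = sqrt(8.93 / 2.84)
Ks = sqrt(3.1444)
Ks = 1.7732

1.7732


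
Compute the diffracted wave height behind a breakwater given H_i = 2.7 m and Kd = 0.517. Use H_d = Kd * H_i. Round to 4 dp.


H_d = Kd * H_i
H_d = 0.517 * 2.7
H_d = 1.3959 m

1.3959


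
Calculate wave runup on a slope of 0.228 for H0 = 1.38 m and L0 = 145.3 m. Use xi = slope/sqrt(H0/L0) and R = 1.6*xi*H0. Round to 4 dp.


xi = slope / sqrt(H0/L0)
H0/L0 = 1.38/145.3 = 0.009498
sqrt(0.009498) = 0.097456
xi = 0.228 / 0.097456 = 2.339527
R = 1.6 * xi * H0 = 1.6 * 2.339527 * 1.38
R = 5.1657 m

5.1657


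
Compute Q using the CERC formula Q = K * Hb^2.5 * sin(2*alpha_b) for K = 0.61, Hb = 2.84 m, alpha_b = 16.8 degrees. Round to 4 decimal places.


Q = K * Hb^2.5 * sin(2 * alpha_b)
Hb^2.5 = 2.84^2.5 = 13.592391
sin(2 * 16.8) = sin(33.6) = 0.553392
Q = 0.61 * 13.592391 * 0.553392
Q = 4.5884 m^3/s

4.5884


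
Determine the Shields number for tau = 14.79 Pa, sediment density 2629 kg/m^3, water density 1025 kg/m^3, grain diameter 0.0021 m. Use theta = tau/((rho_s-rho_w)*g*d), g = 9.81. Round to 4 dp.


theta = tau / ((rho_s - rho_w) * g * d)
rho_s - rho_w = 2629 - 1025 = 1604
Denominator = 1604 * 9.81 * 0.0021 = 33.044004
theta = 14.79 / 33.044004
theta = 0.4476

0.4476


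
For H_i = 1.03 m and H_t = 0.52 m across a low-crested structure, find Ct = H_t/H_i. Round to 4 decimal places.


Ct = H_t / H_i
Ct = 0.52 / 1.03
Ct = 0.5049

0.5049


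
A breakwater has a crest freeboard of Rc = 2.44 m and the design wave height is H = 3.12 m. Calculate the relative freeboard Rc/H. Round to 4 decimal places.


Relative freeboard = Rc / H
= 2.44 / 3.12
= 0.7821

0.7821


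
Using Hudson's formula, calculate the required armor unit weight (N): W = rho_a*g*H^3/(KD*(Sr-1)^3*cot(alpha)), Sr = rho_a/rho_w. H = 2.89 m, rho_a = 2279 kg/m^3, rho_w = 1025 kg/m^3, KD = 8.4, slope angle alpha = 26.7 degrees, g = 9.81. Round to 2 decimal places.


Sr = rho_a / rho_w = 2279 / 1025 = 2.223415
(Sr - 1) = 1.223415
(Sr - 1)^3 = 1.831138
cot(26.7) = 1 / tan(26.7) = 1 / 0.502948 = 1.988279
Numerator = 2279 * 9.81 * 2.89^3 = 539643.3888
Denominator = 8.4 * 1.831138 * 1.988279 = 30.582822
W = 539643.3888 / 30.582822
W = 17645.31 N

17645.31


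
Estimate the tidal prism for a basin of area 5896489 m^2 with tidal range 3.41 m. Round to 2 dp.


Tidal prism = Area * Tidal range
P = 5896489 * 3.41
P = 20107027.49 m^3

20107027.49


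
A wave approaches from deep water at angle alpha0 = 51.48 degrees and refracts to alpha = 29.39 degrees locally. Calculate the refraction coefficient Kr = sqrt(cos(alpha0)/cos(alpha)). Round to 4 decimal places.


Kr = sqrt(cos(alpha0) / cos(alpha))
cos(51.48) = 0.622788
cos(29.39) = 0.871299
Kr = sqrt(0.622788 / 0.871299)
Kr = sqrt(0.714780)
Kr = 0.8454

0.8454


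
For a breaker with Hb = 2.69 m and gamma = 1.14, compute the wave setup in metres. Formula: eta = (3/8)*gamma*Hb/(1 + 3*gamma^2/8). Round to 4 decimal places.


eta = (3/8) * gamma * Hb / (1 + 3*gamma^2/8)
Numerator = (3/8) * 1.14 * 2.69 = 1.149975
Denominator = 1 + 3*1.14^2/8 = 1 + 0.487350 = 1.487350
eta = 1.149975 / 1.487350
eta = 0.7732 m

0.7732


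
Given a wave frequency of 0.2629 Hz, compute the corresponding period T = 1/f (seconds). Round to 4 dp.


T = 1 / f
T = 1 / 0.2629
T = 3.8037 s

3.8037


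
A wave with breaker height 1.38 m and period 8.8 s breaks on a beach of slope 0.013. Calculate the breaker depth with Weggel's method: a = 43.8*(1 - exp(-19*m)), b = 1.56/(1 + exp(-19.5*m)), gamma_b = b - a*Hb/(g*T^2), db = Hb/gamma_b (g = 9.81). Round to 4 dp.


a = 43.8 * (1 - exp(-19 * m))
exp(-19 * 0.013) = exp(-0.2470) = 0.781141
a = 43.8 * (1 - 0.781141) = 9.586038
b = 1.56 / (1 + exp(-19.5 * m))
exp(-19.5 * 0.013) = exp(-0.2535) = 0.776080
b = 1.56 / (1 + 0.776080) = 0.878339
Hb / (g * T^2) = 1.38 / (9.81 * 8.8^2) = 1.38 / 759.6864 = 0.00181654
gamma_b = b - a * Hb/(g*T^2) = 0.878339 - 9.586038 * 0.00181654 = 0.860926
db = Hb / gamma_b = 1.38 / 0.860926
db = 1.6029 m

1.6029


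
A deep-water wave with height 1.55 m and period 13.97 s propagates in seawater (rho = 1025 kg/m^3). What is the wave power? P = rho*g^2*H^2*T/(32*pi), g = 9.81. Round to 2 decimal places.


P = rho * g^2 * H^2 * T / (32 * pi)
P = 1025 * 9.81^2 * 1.55^2 * 13.97 / (32 * pi)
P = 1025 * 96.2361 * 2.4025 * 13.97 / 100.53096
P = 32932.28 W/m

32932.28


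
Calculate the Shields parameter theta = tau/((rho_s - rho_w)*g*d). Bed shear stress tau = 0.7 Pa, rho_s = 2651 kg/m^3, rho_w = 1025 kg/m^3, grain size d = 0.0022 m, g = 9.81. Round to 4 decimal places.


theta = tau / ((rho_s - rho_w) * g * d)
rho_s - rho_w = 2651 - 1025 = 1626
Denominator = 1626 * 9.81 * 0.0022 = 35.092332
theta = 0.7 / 35.092332
theta = 0.0199

0.0199


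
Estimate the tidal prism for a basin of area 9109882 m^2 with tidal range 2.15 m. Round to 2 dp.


Tidal prism = Area * Tidal range
P = 9109882 * 2.15
P = 19586246.30 m^3

19586246.30


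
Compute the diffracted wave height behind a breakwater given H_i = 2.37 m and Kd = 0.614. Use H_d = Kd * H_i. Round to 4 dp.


H_d = Kd * H_i
H_d = 0.614 * 2.37
H_d = 1.4552 m

1.4552


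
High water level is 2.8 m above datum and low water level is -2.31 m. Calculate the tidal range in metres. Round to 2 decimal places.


Tidal range = High water - Low water
Tidal range = 2.8 - (-2.31)
Tidal range = 5.11 m

5.11


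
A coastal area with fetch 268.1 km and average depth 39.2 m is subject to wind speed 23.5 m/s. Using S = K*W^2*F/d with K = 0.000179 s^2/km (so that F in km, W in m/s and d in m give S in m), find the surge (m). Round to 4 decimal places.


S = K * W^2 * F / d
W^2 = 23.5^2 = 552.25
S = 0.000179 * 552.25 * 268.1 / 39.2
Numerator = 0.000179 * 552.25 * 268.1 = 26.502422
S = 26.502422 / 39.2 = 0.6761 m

0.6761


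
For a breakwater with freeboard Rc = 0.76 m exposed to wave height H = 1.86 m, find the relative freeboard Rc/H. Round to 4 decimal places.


Relative freeboard = Rc / H
= 0.76 / 1.86
= 0.4086

0.4086


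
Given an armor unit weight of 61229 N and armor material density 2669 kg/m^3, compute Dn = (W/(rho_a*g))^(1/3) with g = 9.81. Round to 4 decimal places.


V = W / (rho_a * g)
V = 61229 / (2669 * 9.81)
V = 61229 / 26182.89
V = 2.338512 m^3
Dn = V^(1/3) = 2.338512^(1/3)
Dn = 1.3273 m

1.3273


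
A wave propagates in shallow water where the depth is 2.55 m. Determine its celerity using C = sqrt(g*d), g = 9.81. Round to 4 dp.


Using the shallow-water approximation:
C = sqrt(g * d) = sqrt(9.81 * 2.55)
C = sqrt(25.0155)
C = 5.0015 m/s

5.0015


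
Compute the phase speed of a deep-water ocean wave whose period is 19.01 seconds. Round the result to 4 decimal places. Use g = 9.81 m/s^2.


We use the deep-water celerity formula:
C = g * T / (2 * pi)
C = 9.81 * 19.01 / (2 * 3.14159...)
C = 186.488100 / 6.283185
C = 29.6805 m/s

29.6805


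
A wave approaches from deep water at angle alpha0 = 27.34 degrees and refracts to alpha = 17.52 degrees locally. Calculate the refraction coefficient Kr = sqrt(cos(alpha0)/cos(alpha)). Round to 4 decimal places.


Kr = sqrt(cos(alpha0) / cos(alpha))
cos(27.34) = 0.888297
cos(17.52) = 0.953612
Kr = sqrt(0.888297 / 0.953612)
Kr = sqrt(0.931508)
Kr = 0.9651

0.9651


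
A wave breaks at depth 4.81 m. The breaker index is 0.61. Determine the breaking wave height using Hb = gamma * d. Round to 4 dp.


Hb = gamma * d
Hb = 0.61 * 4.81
Hb = 2.9341 m

2.9341


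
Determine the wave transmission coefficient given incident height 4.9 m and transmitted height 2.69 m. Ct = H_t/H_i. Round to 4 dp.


Ct = H_t / H_i
Ct = 2.69 / 4.9
Ct = 0.5490

0.5490


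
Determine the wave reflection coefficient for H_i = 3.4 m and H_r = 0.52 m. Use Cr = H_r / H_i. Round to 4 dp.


Cr = H_r / H_i
Cr = 0.52 / 3.4
Cr = 0.1529

0.1529


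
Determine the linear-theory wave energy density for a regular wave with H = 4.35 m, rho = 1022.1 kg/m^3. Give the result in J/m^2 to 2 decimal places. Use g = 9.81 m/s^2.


E = (1/8) * rho * g * H^2
E = (1/8) * 1022.1 * 9.81 * 4.35^2
E = 0.125 * 1022.1 * 9.81 * 18.9225
E = 23716.52 J/m^2

23716.52


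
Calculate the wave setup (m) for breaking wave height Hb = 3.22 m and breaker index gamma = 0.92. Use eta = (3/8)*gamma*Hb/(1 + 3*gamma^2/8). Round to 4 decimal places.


eta = (3/8) * gamma * Hb / (1 + 3*gamma^2/8)
Numerator = (3/8) * 0.92 * 3.22 = 1.110900
Denominator = 1 + 3*0.92^2/8 = 1 + 0.317400 = 1.317400
eta = 1.110900 / 1.317400
eta = 0.8433 m

0.8433


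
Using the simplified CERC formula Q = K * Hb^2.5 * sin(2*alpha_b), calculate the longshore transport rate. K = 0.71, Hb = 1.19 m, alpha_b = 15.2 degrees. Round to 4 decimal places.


Q = K * Hb^2.5 * sin(2 * alpha_b)
Hb^2.5 = 1.19^2.5 = 1.544783
sin(2 * 15.2) = sin(30.4) = 0.506034
Q = 0.71 * 1.544783 * 0.506034
Q = 0.5550 m^3/s

0.5550


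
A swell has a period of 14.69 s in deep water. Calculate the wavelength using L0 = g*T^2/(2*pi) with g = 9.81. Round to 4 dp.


L0 = g * T^2 / (2 * pi)
L0 = 9.81 * 14.69^2 / (2 * pi)
L0 = 9.81 * 215.7961 / 6.28319
L0 = 2116.9597 / 6.28319
L0 = 336.9246 m

336.9246


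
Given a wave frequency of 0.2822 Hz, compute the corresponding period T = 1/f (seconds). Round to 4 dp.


T = 1 / f
T = 1 / 0.2822
T = 3.5436 s

3.5436


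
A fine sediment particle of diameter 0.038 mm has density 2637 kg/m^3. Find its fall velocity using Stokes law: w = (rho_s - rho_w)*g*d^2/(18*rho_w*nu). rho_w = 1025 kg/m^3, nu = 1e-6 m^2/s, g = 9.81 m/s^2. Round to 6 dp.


w = (rho_s - rho_w) * g * d^2 / (18 * rho_w * nu)
d = 0.038 mm = 0.000038 m
rho_s - rho_w = 2637 - 1025 = 1612
Numerator = 1612 * 9.81 * (0.000038)^2 = 0.000022835012
Denominator = 18 * 1025 * 1e-6 = 0.018450
w = 0.001238 m/s

0.001238


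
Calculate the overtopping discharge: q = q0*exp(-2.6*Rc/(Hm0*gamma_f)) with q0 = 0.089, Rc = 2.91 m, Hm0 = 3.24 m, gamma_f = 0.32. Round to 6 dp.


q = q0 * exp(-2.6 * Rc / (Hm0 * gamma_f))
Exponent = -2.6 * 2.91 / (3.24 * 0.32)
= -2.6 * 2.91 / 1.0368
= -7.297454
exp(-7.297454) = 0.000677
q = 0.089 * 0.000677
q = 0.000060 m^3/s/m

0.000060


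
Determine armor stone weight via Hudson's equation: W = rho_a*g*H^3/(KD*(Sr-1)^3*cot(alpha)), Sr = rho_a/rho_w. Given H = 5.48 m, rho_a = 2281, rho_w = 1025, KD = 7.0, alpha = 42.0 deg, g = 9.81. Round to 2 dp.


Sr = rho_a / rho_w = 2281 / 1025 = 2.225366
(Sr - 1) = 1.225366
(Sr - 1)^3 = 1.839913
cot(42.0) = 1 / tan(42.0) = 1 / 0.900404 = 1.110613
Numerator = 2281 * 9.81 * 5.48^3 = 3682442.4482
Denominator = 7.0 * 1.839913 * 1.110613 = 14.304014
W = 3682442.4482 / 14.304014
W = 257441.20 N

257441.20


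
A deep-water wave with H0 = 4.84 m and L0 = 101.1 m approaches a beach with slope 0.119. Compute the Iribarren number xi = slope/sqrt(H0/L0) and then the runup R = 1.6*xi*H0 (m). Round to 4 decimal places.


xi = slope / sqrt(H0/L0)
H0/L0 = 4.84/101.1 = 0.047873
sqrt(0.047873) = 0.218800
xi = 0.119 / 0.218800 = 0.543876
R = 1.6 * xi * H0 = 1.6 * 0.543876 * 4.84
R = 4.2118 m

4.2118


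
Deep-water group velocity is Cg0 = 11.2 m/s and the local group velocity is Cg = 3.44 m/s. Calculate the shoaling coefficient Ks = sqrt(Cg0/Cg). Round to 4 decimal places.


Ks = sqrt(Cg0 / Cg)
Ks = sqrt(11.2 / 3.44)
Ks = sqrt(3.2558)
Ks = 1.8044

1.8044


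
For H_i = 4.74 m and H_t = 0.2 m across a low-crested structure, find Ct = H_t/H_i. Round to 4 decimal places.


Ct = H_t / H_i
Ct = 0.2 / 4.74
Ct = 0.0422

0.0422


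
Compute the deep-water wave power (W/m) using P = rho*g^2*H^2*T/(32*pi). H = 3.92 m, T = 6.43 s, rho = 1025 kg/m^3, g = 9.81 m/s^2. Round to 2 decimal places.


P = rho * g^2 * H^2 * T / (32 * pi)
P = 1025 * 9.81^2 * 3.92^2 * 6.43 / (32 * pi)
P = 1025 * 96.2361 * 15.3664 * 6.43 / 100.53096
P = 96949.40 W/m

96949.40


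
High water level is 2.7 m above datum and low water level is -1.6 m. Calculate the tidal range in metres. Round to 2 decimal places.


Tidal range = High water - Low water
Tidal range = 2.7 - (-1.6)
Tidal range = 4.30 m

4.30


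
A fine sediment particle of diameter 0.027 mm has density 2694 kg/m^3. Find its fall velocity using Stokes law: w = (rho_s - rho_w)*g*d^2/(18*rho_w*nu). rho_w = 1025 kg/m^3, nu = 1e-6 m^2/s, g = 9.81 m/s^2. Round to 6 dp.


w = (rho_s - rho_w) * g * d^2 / (18 * rho_w * nu)
d = 0.027 mm = 0.000027 m
rho_s - rho_w = 2694 - 1025 = 1669
Numerator = 1669 * 9.81 * (0.000027)^2 = 0.000011935837
Denominator = 18 * 1025 * 1e-6 = 0.018450
w = 0.000647 m/s

0.000647


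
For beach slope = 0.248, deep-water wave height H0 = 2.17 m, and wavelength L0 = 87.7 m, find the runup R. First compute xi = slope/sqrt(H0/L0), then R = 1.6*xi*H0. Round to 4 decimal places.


xi = slope / sqrt(H0/L0)
H0/L0 = 2.17/87.7 = 0.024743
sqrt(0.024743) = 0.157300
xi = 0.248 / 0.157300 = 1.576600
R = 1.6 * xi * H0 = 1.6 * 1.576600 * 2.17
R = 5.4740 m

5.4740


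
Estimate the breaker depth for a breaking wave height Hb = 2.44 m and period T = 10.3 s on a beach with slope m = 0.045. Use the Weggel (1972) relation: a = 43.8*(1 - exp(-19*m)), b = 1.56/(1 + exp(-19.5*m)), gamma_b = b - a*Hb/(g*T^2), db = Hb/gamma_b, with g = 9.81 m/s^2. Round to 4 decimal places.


a = 43.8 * (1 - exp(-19 * m))
exp(-19 * 0.045) = exp(-0.8550) = 0.425283
a = 43.8 * (1 - 0.425283) = 25.172596
b = 1.56 / (1 + exp(-19.5 * m))
exp(-19.5 * 0.045) = exp(-0.8775) = 0.415821
b = 1.56 / (1 + 0.415821) = 1.101834
Hb / (g * T^2) = 2.44 / (9.81 * 10.3^2) = 2.44 / 1040.7429 = 0.00234448
gamma_b = b - a * Hb/(g*T^2) = 1.101834 - 25.172596 * 0.00234448 = 1.042817
db = Hb / gamma_b = 2.44 / 1.042817
db = 2.3398 m

2.3398


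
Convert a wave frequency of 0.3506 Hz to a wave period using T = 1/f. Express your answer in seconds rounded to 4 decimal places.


T = 1 / f
T = 1 / 0.3506
T = 2.8523 s

2.8523


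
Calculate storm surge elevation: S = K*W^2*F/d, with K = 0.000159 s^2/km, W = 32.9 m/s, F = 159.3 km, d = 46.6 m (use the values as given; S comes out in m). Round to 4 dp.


S = K * W^2 * F / d
W^2 = 32.9^2 = 1082.41
S = 0.000159 * 1082.41 * 159.3 / 46.6
Numerator = 0.000159 * 1082.41 * 159.3 = 27.416038
S = 27.416038 / 46.6 = 0.5883 m

0.5883


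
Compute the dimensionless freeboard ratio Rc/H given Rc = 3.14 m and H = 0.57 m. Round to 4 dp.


Relative freeboard = Rc / H
= 3.14 / 0.57
= 5.5088

5.5088


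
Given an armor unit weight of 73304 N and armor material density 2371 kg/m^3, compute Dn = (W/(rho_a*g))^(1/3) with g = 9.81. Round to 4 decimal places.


V = W / (rho_a * g)
V = 73304 / (2371 * 9.81)
V = 73304 / 23259.51
V = 3.151571 m^3
Dn = V^(1/3) = 3.151571^(1/3)
Dn = 1.4661 m

1.4661


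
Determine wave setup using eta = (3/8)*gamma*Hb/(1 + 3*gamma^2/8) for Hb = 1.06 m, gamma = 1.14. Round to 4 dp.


eta = (3/8) * gamma * Hb / (1 + 3*gamma^2/8)
Numerator = (3/8) * 1.14 * 1.06 = 0.453150
Denominator = 1 + 3*1.14^2/8 = 1 + 0.487350 = 1.487350
eta = 0.453150 / 1.487350
eta = 0.3047 m

0.3047


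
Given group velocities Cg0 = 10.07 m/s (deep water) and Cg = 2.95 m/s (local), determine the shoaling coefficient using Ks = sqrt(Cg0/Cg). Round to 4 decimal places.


Ks = sqrt(Cg0 / Cg)
Ks = sqrt(10.07 / 2.95)
Ks = sqrt(3.4136)
Ks = 1.8476

1.8476


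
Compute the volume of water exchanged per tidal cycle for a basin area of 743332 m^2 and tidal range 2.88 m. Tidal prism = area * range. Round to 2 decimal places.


Tidal prism = Area * Tidal range
P = 743332 * 2.88
P = 2140796.16 m^3

2140796.16


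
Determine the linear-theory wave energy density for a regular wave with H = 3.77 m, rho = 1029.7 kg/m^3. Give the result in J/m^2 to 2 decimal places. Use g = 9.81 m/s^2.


E = (1/8) * rho * g * H^2
E = (1/8) * 1029.7 * 9.81 * 3.77^2
E = 0.125 * 1029.7 * 9.81 * 14.2129
E = 17946.20 J/m^2

17946.20


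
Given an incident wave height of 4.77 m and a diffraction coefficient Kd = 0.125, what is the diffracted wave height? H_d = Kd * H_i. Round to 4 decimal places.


H_d = Kd * H_i
H_d = 0.125 * 4.77
H_d = 0.5963 m

0.5963


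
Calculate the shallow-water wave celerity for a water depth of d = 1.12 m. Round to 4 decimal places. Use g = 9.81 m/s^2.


Using the shallow-water approximation:
C = sqrt(g * d) = sqrt(9.81 * 1.12)
C = sqrt(10.9872)
C = 3.3147 m/s

3.3147


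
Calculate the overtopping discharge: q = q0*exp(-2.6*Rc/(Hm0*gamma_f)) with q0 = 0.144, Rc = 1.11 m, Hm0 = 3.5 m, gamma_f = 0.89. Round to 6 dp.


q = q0 * exp(-2.6 * Rc / (Hm0 * gamma_f))
Exponent = -2.6 * 1.11 / (3.5 * 0.89)
= -2.6 * 1.11 / 3.1150
= -0.926485
exp(-0.926485) = 0.395943
q = 0.144 * 0.395943
q = 0.057016 m^3/s/m

0.057016


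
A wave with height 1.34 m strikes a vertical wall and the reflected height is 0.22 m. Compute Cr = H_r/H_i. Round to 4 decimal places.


Cr = H_r / H_i
Cr = 0.22 / 1.34
Cr = 0.1642

0.1642


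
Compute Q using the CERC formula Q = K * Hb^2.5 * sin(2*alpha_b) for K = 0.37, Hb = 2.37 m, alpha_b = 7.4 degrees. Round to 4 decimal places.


Q = K * Hb^2.5 * sin(2 * alpha_b)
Hb^2.5 = 2.37^2.5 = 8.647108
sin(2 * 7.4) = sin(14.8) = 0.255446
Q = 0.37 * 8.647108 * 0.255446
Q = 0.8173 m^3/s

0.8173


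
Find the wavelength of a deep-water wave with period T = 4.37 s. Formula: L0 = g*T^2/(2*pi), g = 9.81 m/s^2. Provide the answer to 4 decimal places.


L0 = g * T^2 / (2 * pi)
L0 = 9.81 * 4.37^2 / (2 * pi)
L0 = 9.81 * 19.0969 / 6.28319
L0 = 187.3406 / 6.28319
L0 = 29.8162 m

29.8162


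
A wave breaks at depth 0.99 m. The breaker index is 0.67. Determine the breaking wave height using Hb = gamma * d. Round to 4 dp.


Hb = gamma * d
Hb = 0.67 * 0.99
Hb = 0.6633 m

0.6633


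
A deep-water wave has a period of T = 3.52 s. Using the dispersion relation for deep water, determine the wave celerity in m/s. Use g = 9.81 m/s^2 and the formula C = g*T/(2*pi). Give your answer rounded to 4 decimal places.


We use the deep-water celerity formula:
C = g * T / (2 * pi)
C = 9.81 * 3.52 / (2 * 3.14159...)
C = 34.531200 / 6.283185
C = 5.4958 m/s

5.4958


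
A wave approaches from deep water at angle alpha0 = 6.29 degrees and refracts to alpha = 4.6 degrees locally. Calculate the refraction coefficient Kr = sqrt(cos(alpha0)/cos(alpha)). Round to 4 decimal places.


Kr = sqrt(cos(alpha0) / cos(alpha))
cos(6.29) = 0.993980
cos(4.6) = 0.996779
Kr = sqrt(0.993980 / 0.996779)
Kr = sqrt(0.997192)
Kr = 0.9986

0.9986


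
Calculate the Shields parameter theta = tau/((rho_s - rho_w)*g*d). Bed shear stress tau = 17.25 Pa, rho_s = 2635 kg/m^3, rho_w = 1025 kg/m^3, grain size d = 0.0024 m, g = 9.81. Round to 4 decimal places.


theta = tau / ((rho_s - rho_w) * g * d)
rho_s - rho_w = 2635 - 1025 = 1610
Denominator = 1610 * 9.81 * 0.0024 = 37.905840
theta = 17.25 / 37.905840
theta = 0.4551

0.4551


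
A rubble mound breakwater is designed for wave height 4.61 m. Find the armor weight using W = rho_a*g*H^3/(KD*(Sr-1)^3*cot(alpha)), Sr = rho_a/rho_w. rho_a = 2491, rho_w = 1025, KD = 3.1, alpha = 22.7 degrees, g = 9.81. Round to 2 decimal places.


Sr = rho_a / rho_w = 2491 / 1025 = 2.430244
(Sr - 1) = 1.430244
(Sr - 1)^3 = 2.925704
cot(22.7) = 1 / tan(22.7) = 1 / 0.418309 = 2.390577
Numerator = 2491 * 9.81 * 4.61^3 = 2394117.7752
Denominator = 3.1 * 2.925704 * 2.390577 = 21.681770
W = 2394117.7752 / 21.681770
W = 110420.77 N

110420.77


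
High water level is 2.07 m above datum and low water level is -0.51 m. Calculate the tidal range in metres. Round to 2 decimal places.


Tidal range = High water - Low water
Tidal range = 2.07 - (-0.51)
Tidal range = 2.58 m

2.58


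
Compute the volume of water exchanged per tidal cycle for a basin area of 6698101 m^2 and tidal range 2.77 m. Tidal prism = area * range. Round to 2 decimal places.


Tidal prism = Area * Tidal range
P = 6698101 * 2.77
P = 18553739.77 m^3

18553739.77


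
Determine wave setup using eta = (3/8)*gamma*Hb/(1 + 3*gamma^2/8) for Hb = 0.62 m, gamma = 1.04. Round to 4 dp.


eta = (3/8) * gamma * Hb / (1 + 3*gamma^2/8)
Numerator = (3/8) * 1.04 * 0.62 = 0.241800
Denominator = 1 + 3*1.04^2/8 = 1 + 0.405600 = 1.405600
eta = 0.241800 / 1.405600
eta = 0.1720 m

0.1720


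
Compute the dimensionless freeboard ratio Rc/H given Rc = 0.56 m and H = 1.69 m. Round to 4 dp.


Relative freeboard = Rc / H
= 0.56 / 1.69
= 0.3314

0.3314


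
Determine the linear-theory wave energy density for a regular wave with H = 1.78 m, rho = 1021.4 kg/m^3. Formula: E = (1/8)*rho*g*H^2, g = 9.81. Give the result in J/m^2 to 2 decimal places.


E = (1/8) * rho * g * H^2
E = (1/8) * 1021.4 * 9.81 * 1.78^2
E = 0.125 * 1021.4 * 9.81 * 3.1684
E = 3968.39 J/m^2

3968.39


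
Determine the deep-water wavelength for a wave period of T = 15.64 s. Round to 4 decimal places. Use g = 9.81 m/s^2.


L0 = g * T^2 / (2 * pi)
L0 = 9.81 * 15.64^2 / (2 * pi)
L0 = 9.81 * 244.6096 / 6.28319
L0 = 2399.6202 / 6.28319
L0 = 381.9114 m

381.9114


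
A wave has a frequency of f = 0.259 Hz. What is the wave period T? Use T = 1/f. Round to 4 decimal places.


T = 1 / f
T = 1 / 0.259
T = 3.8610 s

3.8610


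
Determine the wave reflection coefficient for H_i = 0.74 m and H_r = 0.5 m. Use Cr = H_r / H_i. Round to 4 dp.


Cr = H_r / H_i
Cr = 0.5 / 0.74
Cr = 0.6757

0.6757


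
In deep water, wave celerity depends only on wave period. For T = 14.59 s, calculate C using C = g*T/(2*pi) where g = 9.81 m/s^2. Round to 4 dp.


We use the deep-water celerity formula:
C = g * T / (2 * pi)
C = 9.81 * 14.59 / (2 * 3.14159...)
C = 143.127900 / 6.283185
C = 22.7795 m/s

22.7795


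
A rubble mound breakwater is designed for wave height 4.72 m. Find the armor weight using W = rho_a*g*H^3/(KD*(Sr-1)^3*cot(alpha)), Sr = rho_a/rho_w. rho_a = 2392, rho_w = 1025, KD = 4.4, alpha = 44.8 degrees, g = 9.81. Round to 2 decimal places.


Sr = rho_a / rho_w = 2392 / 1025 = 2.333659
(Sr - 1) = 1.333659
(Sr - 1)^3 = 2.372105
cot(44.8) = 1 / tan(44.8) = 1 / 0.993043 = 1.007006
Numerator = 2392 * 9.81 * 4.72^3 = 2467494.4164
Denominator = 4.4 * 2.372105 * 1.007006 = 10.510384
W = 2467494.4164 / 10.510384
W = 234767.29 N

234767.29


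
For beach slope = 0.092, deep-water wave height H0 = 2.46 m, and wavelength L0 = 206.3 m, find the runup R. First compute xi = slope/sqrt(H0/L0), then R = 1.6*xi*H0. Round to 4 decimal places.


xi = slope / sqrt(H0/L0)
H0/L0 = 2.46/206.3 = 0.011924
sqrt(0.011924) = 0.109199
xi = 0.092 / 0.109199 = 0.842500
R = 1.6 * xi * H0 = 1.6 * 0.842500 * 2.46
R = 3.3161 m

3.3161


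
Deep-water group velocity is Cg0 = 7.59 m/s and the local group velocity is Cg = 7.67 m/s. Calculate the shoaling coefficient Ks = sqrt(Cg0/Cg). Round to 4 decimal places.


Ks = sqrt(Cg0 / Cg)
Ks = sqrt(7.59 / 7.67)
Ks = sqrt(0.9896)
Ks = 0.9948

0.9948


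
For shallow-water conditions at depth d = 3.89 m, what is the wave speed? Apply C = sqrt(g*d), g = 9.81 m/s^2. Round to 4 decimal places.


Using the shallow-water approximation:
C = sqrt(g * d) = sqrt(9.81 * 3.89)
C = sqrt(38.1609)
C = 6.1775 m/s

6.1775


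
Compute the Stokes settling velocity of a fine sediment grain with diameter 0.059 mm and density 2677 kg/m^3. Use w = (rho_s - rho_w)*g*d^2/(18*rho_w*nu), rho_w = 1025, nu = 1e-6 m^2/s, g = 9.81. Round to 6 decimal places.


w = (rho_s - rho_w) * g * d^2 / (18 * rho_w * nu)
d = 0.059 mm = 0.000059 m
rho_s - rho_w = 2677 - 1025 = 1652
Numerator = 1652 * 9.81 * (0.000059)^2 = 0.000056413504
Denominator = 18 * 1025 * 1e-6 = 0.018450
w = 0.003058 m/s

0.003058


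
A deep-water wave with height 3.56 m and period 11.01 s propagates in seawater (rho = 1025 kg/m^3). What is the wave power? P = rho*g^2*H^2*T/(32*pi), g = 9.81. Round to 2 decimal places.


P = rho * g^2 * H^2 * T / (32 * pi)
P = 1025 * 9.81^2 * 3.56^2 * 11.01 / (32 * pi)
P = 1025 * 96.2361 * 12.6736 * 11.01 / 100.53096
P = 136914.47 W/m

136914.47


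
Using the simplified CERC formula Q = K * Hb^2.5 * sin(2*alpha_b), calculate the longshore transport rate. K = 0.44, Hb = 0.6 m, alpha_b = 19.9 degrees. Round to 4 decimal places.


Q = K * Hb^2.5 * sin(2 * alpha_b)
Hb^2.5 = 0.6^2.5 = 0.278855
sin(2 * 19.9) = sin(39.8) = 0.640110
Q = 0.44 * 0.278855 * 0.640110
Q = 0.0785 m^3/s

0.0785


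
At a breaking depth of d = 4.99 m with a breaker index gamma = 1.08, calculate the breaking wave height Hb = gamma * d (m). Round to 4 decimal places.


Hb = gamma * d
Hb = 1.08 * 4.99
Hb = 5.3892 m

5.3892


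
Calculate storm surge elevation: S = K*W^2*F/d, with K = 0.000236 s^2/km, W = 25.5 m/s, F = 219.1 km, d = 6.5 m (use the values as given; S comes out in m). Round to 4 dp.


S = K * W^2 * F / d
W^2 = 25.5^2 = 650.25
S = 0.000236 * 650.25 * 219.1 / 6.5
Numerator = 0.000236 * 650.25 * 219.1 = 33.622867
S = 33.622867 / 6.5 = 5.1727 m

5.1727


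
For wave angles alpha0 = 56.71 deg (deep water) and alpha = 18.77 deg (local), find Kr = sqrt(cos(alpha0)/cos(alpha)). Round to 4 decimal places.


Kr = sqrt(cos(alpha0) / cos(alpha))
cos(56.71) = 0.548877
cos(18.77) = 0.946818
Kr = sqrt(0.548877 / 0.946818)
Kr = sqrt(0.579707)
Kr = 0.7614

0.7614


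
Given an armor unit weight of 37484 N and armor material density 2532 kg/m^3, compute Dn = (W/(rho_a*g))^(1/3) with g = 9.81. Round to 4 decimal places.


V = W / (rho_a * g)
V = 37484 / (2532 * 9.81)
V = 37484 / 24838.92
V = 1.509083 m^3
Dn = V^(1/3) = 1.509083^(1/3)
Dn = 1.1470 m

1.1470


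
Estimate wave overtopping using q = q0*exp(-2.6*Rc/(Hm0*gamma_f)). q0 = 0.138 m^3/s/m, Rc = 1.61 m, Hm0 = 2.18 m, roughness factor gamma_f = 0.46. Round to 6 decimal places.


q = q0 * exp(-2.6 * Rc / (Hm0 * gamma_f))
Exponent = -2.6 * 1.61 / (2.18 * 0.46)
= -2.6 * 1.61 / 1.0028
= -4.174312
exp(-4.174312) = 0.015386
q = 0.138 * 0.015386
q = 0.002123 m^3/s/m

0.002123


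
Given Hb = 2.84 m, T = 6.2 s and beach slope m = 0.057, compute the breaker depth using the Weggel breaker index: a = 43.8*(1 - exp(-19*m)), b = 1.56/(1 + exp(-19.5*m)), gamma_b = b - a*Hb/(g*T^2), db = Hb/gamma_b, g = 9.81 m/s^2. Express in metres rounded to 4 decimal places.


a = 43.8 * (1 - exp(-19 * m))
exp(-19 * 0.057) = exp(-1.0830) = 0.338578
a = 43.8 * (1 - 0.338578) = 28.970272
b = 1.56 / (1 + exp(-19.5 * m))
exp(-19.5 * 0.057) = exp(-1.1115) = 0.329065
b = 1.56 / (1 + 0.329065) = 1.173757
Hb / (g * T^2) = 2.84 / (9.81 * 6.2^2) = 2.84 / 377.0964 = 0.00753123
gamma_b = b - a * Hb/(g*T^2) = 1.173757 - 28.970272 * 0.00753123 = 0.955576
db = Hb / gamma_b = 2.84 / 0.955576
db = 2.9720 m

2.9720


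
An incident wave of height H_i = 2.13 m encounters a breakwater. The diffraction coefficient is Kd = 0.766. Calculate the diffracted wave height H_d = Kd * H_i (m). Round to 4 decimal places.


H_d = Kd * H_i
H_d = 0.766 * 2.13
H_d = 1.6316 m

1.6316


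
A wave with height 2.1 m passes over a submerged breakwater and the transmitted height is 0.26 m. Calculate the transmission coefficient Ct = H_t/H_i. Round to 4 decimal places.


Ct = H_t / H_i
Ct = 0.26 / 2.1
Ct = 0.1238

0.1238


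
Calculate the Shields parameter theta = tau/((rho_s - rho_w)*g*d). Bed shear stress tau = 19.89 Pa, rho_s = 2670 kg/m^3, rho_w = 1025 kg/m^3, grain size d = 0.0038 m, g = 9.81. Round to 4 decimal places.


theta = tau / ((rho_s - rho_w) * g * d)
rho_s - rho_w = 2670 - 1025 = 1645
Denominator = 1645 * 9.81 * 0.0038 = 61.322310
theta = 19.89 / 61.322310
theta = 0.3244

0.3244


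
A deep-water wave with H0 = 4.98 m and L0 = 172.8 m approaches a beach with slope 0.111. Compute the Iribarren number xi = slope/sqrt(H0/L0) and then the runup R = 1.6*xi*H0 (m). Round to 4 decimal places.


xi = slope / sqrt(H0/L0)
H0/L0 = 4.98/172.8 = 0.028819
sqrt(0.028819) = 0.169763
xi = 0.111 / 0.169763 = 0.653853
R = 1.6 * xi * H0 = 1.6 * 0.653853 * 4.98
R = 5.2099 m

5.2099


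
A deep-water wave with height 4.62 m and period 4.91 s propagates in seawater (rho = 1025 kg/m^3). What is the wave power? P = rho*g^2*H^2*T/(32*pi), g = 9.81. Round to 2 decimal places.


P = rho * g^2 * H^2 * T / (32 * pi)
P = 1025 * 9.81^2 * 4.62^2 * 4.91 / (32 * pi)
P = 1025 * 96.2361 * 21.3444 * 4.91 / 100.53096
P = 102831.81 W/m

102831.81


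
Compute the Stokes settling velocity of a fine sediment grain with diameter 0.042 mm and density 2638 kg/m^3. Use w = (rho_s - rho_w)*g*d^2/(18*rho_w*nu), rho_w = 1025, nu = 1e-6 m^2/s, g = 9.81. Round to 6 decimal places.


w = (rho_s - rho_w) * g * d^2 / (18 * rho_w * nu)
d = 0.042 mm = 0.000042 m
rho_s - rho_w = 2638 - 1025 = 1613
Numerator = 1613 * 9.81 * (0.000042)^2 = 0.000027912707
Denominator = 18 * 1025 * 1e-6 = 0.018450
w = 0.001513 m/s

0.001513


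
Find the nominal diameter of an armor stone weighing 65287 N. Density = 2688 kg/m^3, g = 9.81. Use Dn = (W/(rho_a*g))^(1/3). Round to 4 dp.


V = W / (rho_a * g)
V = 65287 / (2688 * 9.81)
V = 65287 / 26369.28
V = 2.475873 m^3
Dn = V^(1/3) = 2.475873^(1/3)
Dn = 1.3528 m

1.3528


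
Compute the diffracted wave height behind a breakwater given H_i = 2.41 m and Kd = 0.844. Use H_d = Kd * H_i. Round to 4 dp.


H_d = Kd * H_i
H_d = 0.844 * 2.41
H_d = 2.0340 m

2.0340


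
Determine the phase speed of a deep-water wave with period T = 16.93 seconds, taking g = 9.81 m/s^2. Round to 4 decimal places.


We use the deep-water celerity formula:
C = g * T / (2 * pi)
C = 9.81 * 16.93 / (2 * 3.14159...)
C = 166.083300 / 6.283185
C = 26.4330 m/s

26.4330


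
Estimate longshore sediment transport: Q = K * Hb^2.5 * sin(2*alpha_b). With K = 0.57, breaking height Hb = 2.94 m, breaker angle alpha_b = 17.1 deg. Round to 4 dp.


Q = K * Hb^2.5 * sin(2 * alpha_b)
Hb^2.5 = 2.94^2.5 = 14.820687
sin(2 * 17.1) = sin(34.2) = 0.562083
Q = 0.57 * 14.820687 * 0.562083
Q = 4.7484 m^3/s

4.7484


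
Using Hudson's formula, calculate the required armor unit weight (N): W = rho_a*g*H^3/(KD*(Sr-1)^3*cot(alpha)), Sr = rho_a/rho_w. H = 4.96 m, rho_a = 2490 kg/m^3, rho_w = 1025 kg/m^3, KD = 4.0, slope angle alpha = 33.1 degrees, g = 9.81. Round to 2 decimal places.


Sr = rho_a / rho_w = 2490 / 1025 = 2.429268
(Sr - 1) = 1.429268
(Sr - 1)^3 = 2.919720
cot(33.1) = 1 / tan(33.1) = 1 / 0.651892 = 1.533997
Numerator = 2490 * 9.81 * 4.96^3 = 2980666.4823
Denominator = 4.0 * 2.919720 * 1.533997 = 17.915369
W = 2980666.4823 / 17.915369
W = 166374.83 N

166374.83


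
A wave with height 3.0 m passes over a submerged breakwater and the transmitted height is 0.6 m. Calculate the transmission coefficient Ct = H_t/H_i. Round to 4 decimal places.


Ct = H_t / H_i
Ct = 0.6 / 3.0
Ct = 0.2000

0.2000


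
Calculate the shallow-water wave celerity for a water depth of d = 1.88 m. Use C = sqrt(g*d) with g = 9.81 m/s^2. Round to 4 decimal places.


Using the shallow-water approximation:
C = sqrt(g * d) = sqrt(9.81 * 1.88)
C = sqrt(18.4428)
C = 4.2945 m/s

4.2945


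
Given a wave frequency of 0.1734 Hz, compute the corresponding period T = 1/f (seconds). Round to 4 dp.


T = 1 / f
T = 1 / 0.1734
T = 5.7670 s

5.7670


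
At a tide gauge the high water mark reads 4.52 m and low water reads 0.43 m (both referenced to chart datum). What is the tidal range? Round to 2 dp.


Tidal range = High water - Low water
Tidal range = 4.52 - (0.43)
Tidal range = 4.09 m

4.09


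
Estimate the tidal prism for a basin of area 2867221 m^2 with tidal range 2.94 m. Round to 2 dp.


Tidal prism = Area * Tidal range
P = 2867221 * 2.94
P = 8429629.74 m^3

8429629.74


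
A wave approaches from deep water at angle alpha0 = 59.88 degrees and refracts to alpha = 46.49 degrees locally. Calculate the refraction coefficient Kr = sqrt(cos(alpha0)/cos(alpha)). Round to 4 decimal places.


Kr = sqrt(cos(alpha0) / cos(alpha))
cos(59.88) = 0.501813
cos(46.49) = 0.688481
Kr = sqrt(0.501813 / 0.688481)
Kr = sqrt(0.728869)
Kr = 0.8537

0.8537


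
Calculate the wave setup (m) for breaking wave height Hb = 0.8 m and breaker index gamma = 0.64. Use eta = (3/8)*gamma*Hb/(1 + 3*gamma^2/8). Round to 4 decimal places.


eta = (3/8) * gamma * Hb / (1 + 3*gamma^2/8)
Numerator = (3/8) * 0.64 * 0.8 = 0.192000
Denominator = 1 + 3*0.64^2/8 = 1 + 0.153600 = 1.153600
eta = 0.192000 / 1.153600
eta = 0.1664 m

0.1664


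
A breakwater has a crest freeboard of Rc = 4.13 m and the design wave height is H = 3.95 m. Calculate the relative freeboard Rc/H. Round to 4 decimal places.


Relative freeboard = Rc / H
= 4.13 / 3.95
= 1.0456

1.0456


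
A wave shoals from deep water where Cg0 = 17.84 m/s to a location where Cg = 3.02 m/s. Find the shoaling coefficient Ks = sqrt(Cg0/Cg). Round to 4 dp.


Ks = sqrt(Cg0 / Cg)
Ks = sqrt(17.84 / 3.02)
Ks = sqrt(5.9073)
Ks = 2.4305

2.4305


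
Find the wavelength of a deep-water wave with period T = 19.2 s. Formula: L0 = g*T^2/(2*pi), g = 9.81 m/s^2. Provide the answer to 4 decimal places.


L0 = g * T^2 / (2 * pi)
L0 = 9.81 * 19.2^2 / (2 * pi)
L0 = 9.81 * 368.6400 / 6.28319
L0 = 3616.3584 / 6.28319
L0 = 575.5613 m

575.5613


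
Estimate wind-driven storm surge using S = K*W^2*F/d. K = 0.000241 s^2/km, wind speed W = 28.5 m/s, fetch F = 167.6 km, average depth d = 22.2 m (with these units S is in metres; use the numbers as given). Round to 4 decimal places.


S = K * W^2 * F / d
W^2 = 28.5^2 = 812.25
S = 0.000241 * 812.25 * 167.6 / 22.2
Numerator = 0.000241 * 812.25 * 167.6 = 32.808077
S = 32.808077 / 22.2 = 1.4778 m

1.4778


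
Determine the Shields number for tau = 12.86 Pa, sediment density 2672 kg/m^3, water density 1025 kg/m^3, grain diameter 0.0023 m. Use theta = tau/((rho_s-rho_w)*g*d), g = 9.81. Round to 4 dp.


theta = tau / ((rho_s - rho_w) * g * d)
rho_s - rho_w = 2672 - 1025 = 1647
Denominator = 1647 * 9.81 * 0.0023 = 37.161261
theta = 12.86 / 37.161261
theta = 0.3461

0.3461


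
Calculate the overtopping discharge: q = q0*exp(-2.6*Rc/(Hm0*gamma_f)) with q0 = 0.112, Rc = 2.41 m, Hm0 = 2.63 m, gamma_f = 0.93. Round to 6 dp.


q = q0 * exp(-2.6 * Rc / (Hm0 * gamma_f))
Exponent = -2.6 * 2.41 / (2.63 * 0.93)
= -2.6 * 2.41 / 2.4459
= -2.561838
exp(-2.561838) = 0.077163
q = 0.112 * 0.077163
q = 0.008642 m^3/s/m

0.008642
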